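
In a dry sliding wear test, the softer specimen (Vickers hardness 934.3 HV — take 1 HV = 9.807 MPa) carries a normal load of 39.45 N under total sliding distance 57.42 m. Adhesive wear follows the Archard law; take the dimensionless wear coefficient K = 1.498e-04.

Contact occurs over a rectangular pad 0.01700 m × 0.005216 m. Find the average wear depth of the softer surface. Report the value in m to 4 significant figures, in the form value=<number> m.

Every step keeps exact precision — intermediate values are printed rounded — rounded once at the end: four significant digits.
Convert: Hardness H = 934.3 HV × 9.807 MPa/HV = 9163 MPa = 9.163e+09 Pa.
Convert: Contact area A = 0.01700 m × 0.005216 m = 8.867e-05 m².
Working in SI base units: W = 39.45 N, H = 9.163e+09 Pa, K = 1.498e-04.
The Archard volume V = K·W·L/H = 1.498e-04 · 39.45 · 57.42 / 9.163e+09 = 3.703e-11 m³.
Depth h = V/A = 3.703e-11 / 8.867e-05 = 4.177e-07 m.

value=4.177e-07 m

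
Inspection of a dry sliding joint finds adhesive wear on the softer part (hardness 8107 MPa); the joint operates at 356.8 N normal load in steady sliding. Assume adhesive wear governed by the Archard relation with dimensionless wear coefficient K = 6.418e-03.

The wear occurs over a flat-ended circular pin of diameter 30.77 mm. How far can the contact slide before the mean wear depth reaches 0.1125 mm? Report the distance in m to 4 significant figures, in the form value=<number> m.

value=296.2 m

Each operation keeps full float precision; displayed values are rounded. Rounded just once: 4 significant figures.
Convert: Hardness H = 8107 MPa = 8.107e+09 Pa.
Convert: Pin diameter d = 30.77 mm = 0.03077 m. Contact area A = π·d²/4 = π·(0.03077 m)²/4 = 7.436e-04 m².
Convert: Depth limit h_lim = 0.1125 mm = 1.125e-04 m.
SI base units throughout: W = 356.8 N, H = 8.107e+09 Pa, K = 6.418e-03.
At the depth limit, V_lim = h_lim·A = 1.125e-04 · 7.436e-04 = 8.366e-08 m³.
Thus life L = V_lim·H/(K·W) = 8.366e-08 · 8.107e+09 / (6.418e-03 · 356.8) = 296.2 m.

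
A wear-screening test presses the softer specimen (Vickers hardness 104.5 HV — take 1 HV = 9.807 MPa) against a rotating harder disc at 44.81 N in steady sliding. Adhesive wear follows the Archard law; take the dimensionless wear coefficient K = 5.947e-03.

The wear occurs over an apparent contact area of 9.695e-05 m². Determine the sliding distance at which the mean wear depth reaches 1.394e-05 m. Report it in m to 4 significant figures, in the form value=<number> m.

value=5.197 m

Every step carries exact precision. Shown intermediates are rounded, and a single final rounding, at 4 significant figures.
Convert: Hardness H = 104.5 HV × 9.807 MPa/HV = 1025 MPa = 1.025e+09 Pa.
In SI base units: W = 44.81 N, H = 1.025e+09 Pa, K = 5.947e-03.
Limit volume V_lim = h_lim·A = 1.394e-05 · 9.695e-05 = 1.351e-09 m³.
Sliding life L = V_lim·H/(K·W) = 1.351e-09 · 1.025e+09 / (5.947e-03 · 44.81) = 5.197 m.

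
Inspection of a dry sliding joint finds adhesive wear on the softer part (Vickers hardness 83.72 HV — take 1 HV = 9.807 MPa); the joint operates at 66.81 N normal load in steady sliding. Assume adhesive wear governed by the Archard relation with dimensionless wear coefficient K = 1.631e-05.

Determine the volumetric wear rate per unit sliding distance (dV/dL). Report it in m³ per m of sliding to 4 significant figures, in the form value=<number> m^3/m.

The algebra runs at full precision. Intermediate values are printed rounded — rounded once at the end: 4 significant figures.
Convert: Hardness H = 83.72 HV × 9.807 MPa/HV = 821.0 MPa = 8.210e+08 Pa.
Expressed in SI base units: W = 66.81 N, H = 8.210e+08 Pa, K = 1.631e-05.
Volumetric rate dV/dL = K·W/H (independent of L): 1.631e-05 · 66.81 / 8.210e+08 = 1.327e-12 m³/m.

value=1.327e-12 m^3/m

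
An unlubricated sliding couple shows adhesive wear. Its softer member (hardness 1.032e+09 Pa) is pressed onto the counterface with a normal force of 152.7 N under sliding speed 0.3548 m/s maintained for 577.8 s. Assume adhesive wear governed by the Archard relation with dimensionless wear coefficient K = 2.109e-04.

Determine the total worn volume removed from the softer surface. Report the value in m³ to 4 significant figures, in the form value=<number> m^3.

value=6.397e-09 m^3

Every step runs at exact precision, and intermediate values appear rounded — rounded once at the end, at four significant digits.
Total distance L = v·t = 0.3548 m/s × 577.8 s = 205.0 m.
SI base units throughout: W = 152.7 N, H = 1.032e+09 Pa, K = 2.109e-04.
Archard relation: V = K·W·L/H = 2.109e-04 · 152.7 · 205.0 / 1.032e+09 = 6.397e-09 m³.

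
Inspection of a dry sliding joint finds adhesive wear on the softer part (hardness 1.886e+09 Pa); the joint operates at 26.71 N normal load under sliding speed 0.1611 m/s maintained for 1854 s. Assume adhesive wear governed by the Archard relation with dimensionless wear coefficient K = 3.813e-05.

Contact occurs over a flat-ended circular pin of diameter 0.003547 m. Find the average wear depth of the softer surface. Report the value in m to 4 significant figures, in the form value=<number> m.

Quoted intermediates are rounded — the algebra holds exact precision. Rounded once at the end, at 4 significant digits.
Convert: Total distance L = v·t = 0.1611 m/s × 1854 s = 298.7 m.
Convert: Contact area A = π·d²/4 = π·(0.003547 m)²/4 = 9.881e-06 m².
As SI base values: W = 26.71 N, H = 1.886e+09 Pa, K = 3.813e-05.
Archard volume V = K·W·L/H = 3.813e-05 · 26.71 · 298.7 / 1.886e+09 = 1.613e-10 m³.
Depth of wear h = V/A = 1.613e-10 / 9.881e-06 = 1.632e-05 m.

value=1.632e-05 m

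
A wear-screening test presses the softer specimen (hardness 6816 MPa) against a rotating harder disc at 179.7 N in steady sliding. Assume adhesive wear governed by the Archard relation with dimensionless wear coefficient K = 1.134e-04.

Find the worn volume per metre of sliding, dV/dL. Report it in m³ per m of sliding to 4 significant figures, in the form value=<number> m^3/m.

Each operation maintains full precision — intermediate values appear rounded; one last rounding to four significant digits.
Convert: Hardness H = 6816 MPa = 6.816e+09 Pa.
Working in SI base units: W = 179.7 N, H = 6.816e+09 Pa, K = 1.134e-04.
The wear rate dV/dL = K·W/H (no L dependence): 1.134e-04 · 179.7 / 6.816e+09 = 2.990e-12 m³/m.

value=2.990e-12 m^3/m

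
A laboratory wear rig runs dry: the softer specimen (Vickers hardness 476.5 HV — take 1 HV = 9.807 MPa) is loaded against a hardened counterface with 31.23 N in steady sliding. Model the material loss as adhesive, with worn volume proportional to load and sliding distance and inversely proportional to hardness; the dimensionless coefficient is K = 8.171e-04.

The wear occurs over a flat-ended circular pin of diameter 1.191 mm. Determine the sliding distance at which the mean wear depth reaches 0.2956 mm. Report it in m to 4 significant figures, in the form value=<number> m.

Each operation maintains exact precision — displayed values are rounded; a single final rounding to four significant digits.
Hardness H = 476.5 HV × 9.807 MPa/HV = 4673 MPa = 4.673e+09 Pa.
Pin diameter d = 1.191 mm = 0.001191 m. Contact area A = π·d²/4 = π·(0.001191 m)²/4 = 1.114e-06 m².
Depth limit h_lim = 0.2956 mm = 2.956e-04 m.
In SI base units: W = 31.23 N, H = 4.673e+09 Pa, K = 8.171e-04.
Volume at the limit: V_lim = h_lim·A = 2.956e-04 · 1.114e-06 = 3.293e-10 m³.
Inverting, life L = V_lim·H/(K·W) = 3.293e-10 · 4.673e+09 / (8.171e-04 · 31.23) = 60.31 m.

value=60.31 m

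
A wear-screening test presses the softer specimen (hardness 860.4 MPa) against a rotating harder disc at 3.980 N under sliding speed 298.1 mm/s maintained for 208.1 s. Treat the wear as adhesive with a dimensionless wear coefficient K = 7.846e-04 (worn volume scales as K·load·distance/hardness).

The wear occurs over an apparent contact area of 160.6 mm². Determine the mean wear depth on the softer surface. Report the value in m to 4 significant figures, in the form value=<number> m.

value=1.402e-06 m

Every step runs at full precision, and the intermediates appear rounded, and rounded once at the end, at four significant figures.
Sliding speed v = 298.1 mm/s = 0.2981 m/s. Sliding distance L = v·t = 0.2981 m/s × 208.1 s = 62.03 m.
Hardness H = 860.4 MPa = 8.604e+08 Pa.
Contact area A = 160.6 mm² = 1.606e-04 m².
Restated in SI base units: W = 3.980 N, H = 8.604e+08 Pa, K = 7.846e-04.
Volume removed: V = K·W·L/H = 7.846e-04 · 3.980 · 62.03 / 8.604e+08 = 2.251e-10 m³.
Mean depth h = V/A = 2.251e-10 / 1.606e-04 = 1.402e-06 m.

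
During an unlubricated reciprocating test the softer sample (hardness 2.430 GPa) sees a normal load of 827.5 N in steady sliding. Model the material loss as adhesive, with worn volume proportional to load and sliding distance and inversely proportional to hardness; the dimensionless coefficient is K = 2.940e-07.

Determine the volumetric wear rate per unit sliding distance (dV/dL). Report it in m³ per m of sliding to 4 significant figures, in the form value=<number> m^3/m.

value=1.001e-13 m^3/m

Intermediates are printed rounded; the algebra maintains exact precision, and a lone final rounding: 4 significant figures.
Hardness H = 2.430 GPa = 2.430e+09 Pa.
Expressed in SI base units: W = 827.5 N, H = 2.430e+09 Pa, K = 2.940e-07.
The wear rate dV/dL = K·W/H (no L dependence): 2.940e-07 · 827.5 / 2.430e+09 = 1.001e-13 m³/m.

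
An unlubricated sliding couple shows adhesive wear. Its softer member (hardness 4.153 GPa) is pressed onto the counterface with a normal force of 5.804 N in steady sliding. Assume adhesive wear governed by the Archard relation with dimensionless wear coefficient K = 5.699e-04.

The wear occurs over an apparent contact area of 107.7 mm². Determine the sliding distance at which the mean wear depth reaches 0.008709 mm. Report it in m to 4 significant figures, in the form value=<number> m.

All arithmetic keeps full float precision; intermediates appear rounded, and rounded once at the end, at 4 significant digits.
Convert: Hardness H = 4.153 GPa = 4.153e+09 Pa.
Convert: Contact area A = 107.7 mm² = 1.077e-04 m².
Convert: Depth limit h_lim = 0.008709 mm = 8.709e-06 m.
SI base units throughout: W = 5.804 N, H = 4.153e+09 Pa, K = 5.699e-04.
Wearable volume V_lim = h_lim·A = 8.709e-06 · 1.077e-04 = 9.380e-10 m³.
Sliding life L = V_lim·H/(K·W) = 9.380e-10 · 4.153e+09 / (5.699e-04 · 5.804) = 1178 m.

value=1178 m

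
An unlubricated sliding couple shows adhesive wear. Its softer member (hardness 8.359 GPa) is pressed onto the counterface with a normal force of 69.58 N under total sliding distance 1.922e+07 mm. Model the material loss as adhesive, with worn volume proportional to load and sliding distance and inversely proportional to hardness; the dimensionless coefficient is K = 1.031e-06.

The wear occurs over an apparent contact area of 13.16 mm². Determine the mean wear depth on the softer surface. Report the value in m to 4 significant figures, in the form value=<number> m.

All working math carries exact precision; the intermediates are printed rounded. Rounded just once: 4 significant digits.
Convert: Distance L = 1.922e+07 mm = 1.922e+04 m.
Convert: Hardness H = 8.359 GPa = 8.359e+09 Pa.
Convert: Contact area A = 13.16 mm² = 1.316e-05 m².
As SI base values: W = 69.58 N, H = 8.359e+09 Pa, K = 1.031e-06.
The Archard volume V = K·W·L/H = 1.031e-06 · 69.58 · 1.922e+04 / 8.359e+09 = 1.649e-10 m³.
Mean wear depth h = V/A = 1.649e-10 / 1.316e-05 = 1.253e-05 m.

value=1.253e-05 m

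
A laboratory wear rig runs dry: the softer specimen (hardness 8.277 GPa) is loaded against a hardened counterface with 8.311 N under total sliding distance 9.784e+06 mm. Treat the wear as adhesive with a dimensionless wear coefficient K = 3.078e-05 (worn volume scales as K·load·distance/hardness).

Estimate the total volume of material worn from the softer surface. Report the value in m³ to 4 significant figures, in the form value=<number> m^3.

The intermediates are printed rounded, and the algebra carries exact precision, and a single final rounding to 4 significant digits.
Convert: The distance L = 9.784e+06 mm = 9784 m.
Convert: Hardness H = 8.277 GPa = 8.277e+09 Pa.
In SI base units, W = 8.311 N, H = 8.277e+09 Pa, K = 3.078e-05.
By Archard's law, V = K·W·L/H = 3.078e-05 · 8.311 · 9784 / 8.277e+09 = 3.024e-10 m³.

value=3.024e-10 m^3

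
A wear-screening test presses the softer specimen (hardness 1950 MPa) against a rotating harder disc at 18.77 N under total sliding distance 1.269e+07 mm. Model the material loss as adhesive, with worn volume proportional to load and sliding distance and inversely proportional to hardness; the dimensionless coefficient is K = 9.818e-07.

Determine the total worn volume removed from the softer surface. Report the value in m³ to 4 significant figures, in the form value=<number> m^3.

Printed values are rounded. Each operation runs at full precision; rounded once at the end: 4 significant figures.
Total distance L = 1.269e+07 mm = 1.269e+04 m.
Hardness H = 1950 MPa = 1.950e+09 Pa.
As SI base values: W = 18.77 N, H = 1.950e+09 Pa, K = 9.818e-07.
Apply Archard: V = K·W·L/H = 9.818e-07 · 18.77 · 1.269e+04 / 1.950e+09 = 1.199e-10 m³.

value=1.199e-10 m^3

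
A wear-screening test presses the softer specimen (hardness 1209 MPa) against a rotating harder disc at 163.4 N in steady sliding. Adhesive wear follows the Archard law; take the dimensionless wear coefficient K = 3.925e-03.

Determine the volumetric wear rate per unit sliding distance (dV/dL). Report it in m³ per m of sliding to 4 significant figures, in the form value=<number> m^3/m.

Intermediate values appear rounded; the computation maintains full precision; rounded just once to 4 significant figures.
Convert: Hardness H = 1209 MPa = 1.209e+09 Pa.
As SI base values: W = 163.4 N, H = 1.209e+09 Pa, K = 3.925e-03.
Sliding wear rate dV/dL = K·W/H, so: 3.925e-03 · 163.4 / 1.209e+09 = 5.305e-10 m³/m.

value=5.305e-10 m^3/m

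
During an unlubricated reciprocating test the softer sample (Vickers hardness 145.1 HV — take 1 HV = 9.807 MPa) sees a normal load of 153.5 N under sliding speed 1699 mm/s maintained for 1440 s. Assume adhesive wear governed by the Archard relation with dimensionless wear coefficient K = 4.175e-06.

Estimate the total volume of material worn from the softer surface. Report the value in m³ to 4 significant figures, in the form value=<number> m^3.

value=1.102e-09 m^3

Every step carries exact precision. Intermediate values appear rounded. Rounded once at the end to four significant digits.
Convert: Sliding speed v = 1699 mm/s = 1.699 m/s. Distance L = v·t = 1.699 m/s × 1440 s = 2447 m.
Convert: Hardness H = 145.1 HV × 9.807 MPa/HV = 1423 MPa = 1.423e+09 Pa.
As SI base values: W = 153.5 N, H = 1.423e+09 Pa, K = 4.175e-06.
By Archard's law, V = K·W·L/H = 4.175e-06 · 153.5 · 2447 / 1.423e+09 = 1.102e-09 m³.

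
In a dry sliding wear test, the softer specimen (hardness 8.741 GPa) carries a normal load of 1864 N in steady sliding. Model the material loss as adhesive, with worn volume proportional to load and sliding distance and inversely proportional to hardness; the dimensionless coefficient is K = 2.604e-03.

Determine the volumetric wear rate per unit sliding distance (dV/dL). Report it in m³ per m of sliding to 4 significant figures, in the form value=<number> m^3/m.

Each operation runs at full float precision, and intermediate values appear rounded; one final rounding: 4 significant figures.
Hardness H = 8.741 GPa = 8.741e+09 Pa.
In SI base units: W = 1864 N, H = 8.741e+09 Pa, K = 2.604e-03.
Volumetric rate dV/dL = K·W/H, per unit distance: 2.604e-03 · 1864 / 8.741e+09 = 5.553e-10 m³/m.

value=5.553e-10 m^3/m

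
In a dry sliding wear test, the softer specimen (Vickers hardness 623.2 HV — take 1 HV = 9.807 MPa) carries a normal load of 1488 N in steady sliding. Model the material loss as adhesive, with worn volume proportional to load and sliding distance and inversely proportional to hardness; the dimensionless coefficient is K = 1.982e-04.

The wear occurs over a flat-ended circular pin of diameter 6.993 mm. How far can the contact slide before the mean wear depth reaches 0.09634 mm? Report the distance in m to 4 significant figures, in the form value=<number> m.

value=76.68 m

Every step holds full precision; quoted intermediates are rounded — a single final rounding, at 4 significant digits.
Hardness H = 623.2 HV × 9.807 MPa/HV = 6112 MPa = 6.112e+09 Pa.
Pin diameter d = 6.993 mm = 0.006993 m. Contact area A = π·d²/4 = π·(0.006993 m)²/4 = 3.841e-05 m².
Depth limit h_lim = 0.09634 mm = 9.634e-05 m.
Collected in SI base units: W = 1488 N, H = 6.112e+09 Pa, K = 1.982e-04.
Permissible volume V_lim = h_lim·A = 9.634e-05 · 3.841e-05 = 3.700e-09 m³.
Thus life L = V_lim·H/(K·W) = 3.700e-09 · 6.112e+09 / (1.982e-04 · 1488) = 76.68 m.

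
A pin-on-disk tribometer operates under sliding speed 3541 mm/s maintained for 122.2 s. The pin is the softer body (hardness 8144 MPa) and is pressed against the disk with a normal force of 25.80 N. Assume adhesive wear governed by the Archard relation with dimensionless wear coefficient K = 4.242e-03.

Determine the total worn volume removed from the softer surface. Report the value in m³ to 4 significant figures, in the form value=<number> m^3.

value=5.815e-09 m^3

The computation holds full float precision, and intermediate values are shown rounded; rounded just once to four significant digits.
Convert: Sliding speed v = 3541 mm/s = 3.541 m/s. Distance L = v·t = 3.541 m/s × 122.2 s = 432.7 m.
Convert: Hardness H = 8144 MPa = 8.144e+09 Pa.
Working in SI base units: W = 25.80 N, H = 8.144e+09 Pa, K = 4.242e-03.
Apply Archard: V = K·W·L/H = 4.242e-03 · 25.80 · 432.7 / 8.144e+09 = 5.815e-09 m³.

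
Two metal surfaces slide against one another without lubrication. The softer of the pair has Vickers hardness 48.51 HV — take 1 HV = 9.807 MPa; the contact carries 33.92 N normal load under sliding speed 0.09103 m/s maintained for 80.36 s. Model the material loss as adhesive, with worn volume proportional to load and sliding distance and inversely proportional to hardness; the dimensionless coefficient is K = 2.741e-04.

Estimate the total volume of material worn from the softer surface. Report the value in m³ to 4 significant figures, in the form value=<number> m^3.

value=1.430e-10 m^3

Intermediates are shown rounded, and every step keeps exact precision — a single final rounding, at 4 significant figures.
The distance L = v·t = 0.09103 m/s × 80.36 s = 7.315 m.
Hardness H = 48.51 HV × 9.807 MPa/HV = 475.7 MPa = 4.757e+08 Pa.
As SI base values: W = 33.92 N, H = 4.757e+08 Pa, K = 2.741e-04.
The Archard volume V = K·W·L/H = 2.741e-04 · 33.92 · 7.315 / 4.757e+08 = 1.430e-10 m³.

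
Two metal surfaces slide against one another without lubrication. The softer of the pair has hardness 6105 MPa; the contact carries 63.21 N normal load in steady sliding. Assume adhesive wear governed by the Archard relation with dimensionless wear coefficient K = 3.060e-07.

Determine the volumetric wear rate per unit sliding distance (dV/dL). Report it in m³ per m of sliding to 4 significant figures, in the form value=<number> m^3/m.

The intermediates are shown rounded — each operation maintains exact precision — rounded just once, at 4 significant digits.
Hardness H = 6105 MPa = 6.105e+09 Pa.
Working in SI base units: W = 63.21 N, H = 6.105e+09 Pa, K = 3.060e-07.
Rate of wear dV/dL = K·W/H (no L dependence): 3.060e-07 · 63.21 / 6.105e+09 = 3.168e-15 m³/m.

value=3.168e-15 m^3/m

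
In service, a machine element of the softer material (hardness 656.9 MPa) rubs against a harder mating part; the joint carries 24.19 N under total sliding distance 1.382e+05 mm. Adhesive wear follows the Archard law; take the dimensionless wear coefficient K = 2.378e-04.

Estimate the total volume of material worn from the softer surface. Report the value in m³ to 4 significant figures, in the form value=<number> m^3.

value=1.210e-09 m^3

Each operation carries exact precision; quoted intermediates are rounded, and one final rounding to 4 significant figures.
Total distance L = 1.382e+05 mm = 138.2 m.
Hardness H = 656.9 MPa = 6.569e+08 Pa.
Expressed in SI base units: W = 24.19 N, H = 6.569e+08 Pa, K = 2.378e-04.
Wear volume V = K·W·L/H = 2.378e-04 · 24.19 · 138.2 / 6.569e+08 = 1.210e-09 m³.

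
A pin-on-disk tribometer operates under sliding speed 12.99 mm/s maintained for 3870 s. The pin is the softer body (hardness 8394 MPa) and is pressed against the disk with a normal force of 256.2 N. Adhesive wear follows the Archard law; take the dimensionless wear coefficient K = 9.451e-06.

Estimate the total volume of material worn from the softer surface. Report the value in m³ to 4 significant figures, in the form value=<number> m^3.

The intermediates are shown rounded; the algebra runs at exact precision, and one last rounding to four significant figures.
Convert: Sliding speed v = 12.99 mm/s = 0.01299 m/s. Distance covered L = v·t = 0.01299 m/s × 3870 s = 50.27 m.
Convert: Hardness H = 8394 MPa = 8.394e+09 Pa.
In SI base units: W = 256.2 N, H = 8.394e+09 Pa, K = 9.451e-06.
By Archard's law, V = K·W·L/H = 9.451e-06 · 256.2 · 50.27 / 8.394e+09 = 1.450e-11 m³.

value=1.450e-11 m^3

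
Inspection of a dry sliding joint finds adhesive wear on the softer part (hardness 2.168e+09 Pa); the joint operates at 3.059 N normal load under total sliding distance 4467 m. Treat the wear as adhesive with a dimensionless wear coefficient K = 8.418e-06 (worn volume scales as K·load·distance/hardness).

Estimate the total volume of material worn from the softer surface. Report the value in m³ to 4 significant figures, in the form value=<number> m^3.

value=5.306e-11 m^3

Each operation maintains full float precision, and the intermediates are shown rounded. Rounded just once: 4 significant figures.
In SI base units: W = 3.059 N, H = 2.168e+09 Pa, K = 8.418e-06.
The Archard volume V = K·W·L/H = 8.418e-06 · 3.059 · 4467 / 2.168e+09 = 5.306e-11 m³.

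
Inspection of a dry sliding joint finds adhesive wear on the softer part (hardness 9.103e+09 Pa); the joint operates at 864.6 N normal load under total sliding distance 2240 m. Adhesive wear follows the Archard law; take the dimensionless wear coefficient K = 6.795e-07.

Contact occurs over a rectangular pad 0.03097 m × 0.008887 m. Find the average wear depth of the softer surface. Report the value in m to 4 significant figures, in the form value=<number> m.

The intermediates are displayed rounded; each operation runs at exact precision — a lone final rounding, at 4 significant digits.
Contact area A = 0.03097 m × 0.008887 m = 2.752e-04 m².
Working in SI base units: W = 864.6 N, H = 9.103e+09 Pa, K = 6.795e-07.
Wear volume V = K·W·L/H = 6.795e-07 · 864.6 · 2240 / 9.103e+09 = 1.446e-10 m³.
Wear depth h = V/A = 1.446e-10 / 2.752e-04 = 5.253e-07 m.

value=5.253e-07 m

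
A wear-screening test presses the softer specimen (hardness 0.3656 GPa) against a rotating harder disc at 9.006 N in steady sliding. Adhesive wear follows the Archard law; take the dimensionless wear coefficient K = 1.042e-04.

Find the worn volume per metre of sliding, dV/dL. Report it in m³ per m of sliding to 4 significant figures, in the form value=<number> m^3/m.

Printed values are rounded — the algebra carries full precision; one last rounding: 4 significant figures.
Hardness H = 0.3656 GPa = 3.656e+08 Pa.
Restated in SI base units: W = 9.006 N, H = 3.656e+08 Pa, K = 1.042e-04.
The wear rate dV/dL = K·W/H — distance-free: 1.042e-04 · 9.006 / 3.656e+08 = 2.567e-12 m³/m.

value=2.567e-12 m^3/m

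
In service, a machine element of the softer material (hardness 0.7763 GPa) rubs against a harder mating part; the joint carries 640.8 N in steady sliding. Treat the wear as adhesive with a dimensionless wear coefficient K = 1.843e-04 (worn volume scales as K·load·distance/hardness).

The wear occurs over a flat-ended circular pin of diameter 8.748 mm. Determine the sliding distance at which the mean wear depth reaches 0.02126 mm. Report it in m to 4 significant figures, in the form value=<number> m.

value=8.399 m

Every step keeps full float precision; the intermediates are displayed rounded, and one final rounding to four significant figures.
Hardness H = 0.7763 GPa = 7.763e+08 Pa.
Pin diameter d = 8.748 mm = 0.008748 m. Contact area A = π·d²/4 = π·(0.008748 m)²/4 = 6.010e-05 m².
Depth limit h_lim = 0.02126 mm = 2.126e-05 m.
Collected in SI base units: W = 640.8 N, H = 7.763e+08 Pa, K = 1.843e-04.
Allowed volume V_lim = h_lim·A = 2.126e-05 · 6.010e-05 = 1.278e-09 m³.
Life L = V_lim·H/(K·W) = 1.278e-09 · 7.763e+08 / (1.843e-04 · 640.8) = 8.399 m.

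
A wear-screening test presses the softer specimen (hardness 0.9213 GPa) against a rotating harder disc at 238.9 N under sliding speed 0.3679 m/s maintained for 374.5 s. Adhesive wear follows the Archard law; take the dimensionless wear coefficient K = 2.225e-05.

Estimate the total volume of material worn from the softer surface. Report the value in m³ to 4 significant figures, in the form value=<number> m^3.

value=7.949e-10 m^3

Every step maintains full precision. Intermediate values appear rounded, and rounded just once, at 4 significant figures.
Convert: Path length L = v·t = 0.3679 m/s × 374.5 s = 137.8 m.
Convert: Hardness H = 0.9213 GPa = 9.213e+08 Pa.
In SI base units, W = 238.9 N, H = 9.213e+08 Pa, K = 2.225e-05.
Volume removed: V = K·W·L/H = 2.225e-05 · 238.9 · 137.8 / 9.213e+08 = 7.949e-10 m³.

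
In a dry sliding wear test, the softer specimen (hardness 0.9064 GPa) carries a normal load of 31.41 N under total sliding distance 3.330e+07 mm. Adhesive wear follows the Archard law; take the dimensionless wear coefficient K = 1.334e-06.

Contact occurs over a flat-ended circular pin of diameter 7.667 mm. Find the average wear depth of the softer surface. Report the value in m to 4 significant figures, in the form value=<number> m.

The algebra carries full float precision — intermediates are printed rounded, and rounded once at the end to 4 significant figures.
Convert: Distance L = 3.330e+07 mm = 3.330e+04 m.
Convert: Hardness H = 0.9064 GPa = 9.064e+08 Pa.
Convert: Pin diameter d = 7.667 mm = 0.007667 m. Contact area A = π·d²/4 = π·(0.007667 m)²/4 = 4.617e-05 m².
Collected in SI base units: W = 31.41 N, H = 9.064e+08 Pa, K = 1.334e-06.
Apply Archard: V = K·W·L/H = 1.334e-06 · 31.41 · 3.330e+04 / 9.064e+08 = 1.539e-09 m³.
Average depth h = V/A = 1.539e-09 / 4.617e-05 = 3.334e-05 m.

value=3.334e-05 m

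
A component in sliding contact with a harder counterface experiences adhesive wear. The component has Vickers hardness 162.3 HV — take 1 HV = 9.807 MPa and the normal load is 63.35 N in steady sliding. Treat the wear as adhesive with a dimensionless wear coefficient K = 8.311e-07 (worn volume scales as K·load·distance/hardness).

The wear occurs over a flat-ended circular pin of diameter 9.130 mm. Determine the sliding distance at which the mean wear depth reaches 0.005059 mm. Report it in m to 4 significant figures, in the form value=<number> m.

value=1.001e+04 m

Each operation carries full precision, and intermediate values are shown rounded — a lone final rounding, at 4 significant digits.
Hardness H = 162.3 HV × 9.807 MPa/HV = 1592 MPa = 1.592e+09 Pa.
Pin diameter d = 9.130 mm = 0.009130 m. Contact area A = π·d²/4 = π·(0.009130 m)²/4 = 6.547e-05 m².
Depth limit h_lim = 0.005059 mm = 5.059e-06 m.
Working in SI base units: W = 63.35 N, H = 1.592e+09 Pa, K = 8.311e-07.
Limit volume V_lim = h_lim·A = 5.059e-06 · 6.547e-05 = 3.312e-10 m³.
Thus life L = V_lim·H/(K·W) = 3.312e-10 · 1.592e+09 / (8.311e-07 · 63.35) = 1.001e+04 m.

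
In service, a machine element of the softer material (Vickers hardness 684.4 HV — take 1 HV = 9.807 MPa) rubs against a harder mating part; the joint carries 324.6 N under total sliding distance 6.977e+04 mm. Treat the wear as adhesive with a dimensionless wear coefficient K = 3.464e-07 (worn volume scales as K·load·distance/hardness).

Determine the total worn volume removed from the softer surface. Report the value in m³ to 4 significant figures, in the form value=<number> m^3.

value=1.169e-12 m^3

All arithmetic maintains full float precision, and intermediate values are displayed rounded. Rounded just once to four significant figures.
Sliding distance L = 6.977e+04 mm = 69.77 m.
Hardness H = 684.4 HV × 9.807 MPa/HV = 6712 MPa = 6.712e+09 Pa.
Collected in SI base units: W = 324.6 N, H = 6.712e+09 Pa, K = 3.464e-07.
The Archard volume V = K·W·L/H = 3.464e-07 · 324.6 · 69.77 / 6.712e+09 = 1.169e-12 m³.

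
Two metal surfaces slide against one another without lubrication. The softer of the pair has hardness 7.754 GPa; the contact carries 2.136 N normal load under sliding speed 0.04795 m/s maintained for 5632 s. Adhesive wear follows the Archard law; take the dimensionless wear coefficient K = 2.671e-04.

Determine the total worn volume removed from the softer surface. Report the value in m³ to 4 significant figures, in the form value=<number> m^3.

All arithmetic carries full float precision, and intermediate values are shown rounded; rounded just once, at four significant figures.
Convert: Distance L = v·t = 0.04795 m/s × 5632 s = 270.1 m.
Convert: Hardness H = 7.754 GPa = 7.754e+09 Pa.
Expressed in SI base units: W = 2.136 N, H = 7.754e+09 Pa, K = 2.671e-04.
Archard relation: V = K·W·L/H = 2.671e-04 · 2.136 · 270.1 / 7.754e+09 = 1.987e-11 m³.

value=1.987e-11 m^3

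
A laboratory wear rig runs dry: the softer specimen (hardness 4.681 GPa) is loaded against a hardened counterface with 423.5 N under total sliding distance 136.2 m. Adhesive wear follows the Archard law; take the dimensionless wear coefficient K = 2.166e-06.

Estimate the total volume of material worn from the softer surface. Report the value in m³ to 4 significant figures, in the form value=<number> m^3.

value=2.669e-11 m^3

Each operation keeps exact precision; intermediates are printed rounded — a single final rounding: 4 significant digits.
Hardness H = 4.681 GPa = 4.681e+09 Pa.
Working in SI base units: W = 423.5 N, H = 4.681e+09 Pa, K = 2.166e-06.
Archard volume V = K·W·L/H = 2.166e-06 · 423.5 · 136.2 / 4.681e+09 = 2.669e-11 m³.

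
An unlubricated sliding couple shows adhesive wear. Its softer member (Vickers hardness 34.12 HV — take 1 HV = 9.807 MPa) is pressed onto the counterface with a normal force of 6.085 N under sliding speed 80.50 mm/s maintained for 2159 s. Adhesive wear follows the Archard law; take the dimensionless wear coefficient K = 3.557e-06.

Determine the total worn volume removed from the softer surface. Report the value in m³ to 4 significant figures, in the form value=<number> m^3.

value=1.124e-11 m^3

Intermediate values are shown rounded — the algebra holds exact precision. Rounded once at the end: four significant digits.
Sliding speed v = 80.50 mm/s = 0.08050 m/s. Sliding distance L = v·t = 0.08050 m/s × 2159 s = 173.8 m.
Hardness H = 34.12 HV × 9.807 MPa/HV = 334.6 MPa = 3.346e+08 Pa.
Restated in SI base units: W = 6.085 N, H = 3.346e+08 Pa, K = 3.557e-06.
Volume removed: V = K·W·L/H = 3.557e-06 · 6.085 · 173.8 / 3.346e+08 = 1.124e-11 m³.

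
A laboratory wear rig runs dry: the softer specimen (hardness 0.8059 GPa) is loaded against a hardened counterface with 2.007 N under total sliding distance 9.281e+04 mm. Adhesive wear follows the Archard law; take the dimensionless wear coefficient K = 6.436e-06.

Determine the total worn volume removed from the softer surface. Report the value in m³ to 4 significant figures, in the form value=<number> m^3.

value=1.488e-12 m^3

The intermediates are shown rounded; all arithmetic carries exact precision. Rounded just once to four significant digits.
Convert: Sliding distance L = 9.281e+04 mm = 92.81 m.
Convert: Hardness H = 0.8059 GPa = 8.059e+08 Pa.
In SI base units: W = 2.007 N, H = 8.059e+08 Pa, K = 6.436e-06.
Wear volume V = K·W·L/H = 6.436e-06 · 2.007 · 92.81 / 8.059e+08 = 1.488e-12 m³.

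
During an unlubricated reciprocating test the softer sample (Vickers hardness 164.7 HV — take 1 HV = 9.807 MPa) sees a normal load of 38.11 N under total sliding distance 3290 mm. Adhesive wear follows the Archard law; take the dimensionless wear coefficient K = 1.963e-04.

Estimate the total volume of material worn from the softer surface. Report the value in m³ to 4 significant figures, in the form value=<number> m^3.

All arithmetic carries full precision, and the intermediates are printed rounded — a single final rounding to four significant figures.
Convert: Distance covered L = 3290 mm = 3.290 m.
Convert: Hardness H = 164.7 HV × 9.807 MPa/HV = 1615 MPa = 1.615e+09 Pa.
Collected in SI base units: W = 38.11 N, H = 1.615e+09 Pa, K = 1.963e-04.
By Archard's law, V = K·W·L/H = 1.963e-04 · 38.11 · 3.290 / 1.615e+09 = 1.524e-11 m³.

value=1.524e-11 m^3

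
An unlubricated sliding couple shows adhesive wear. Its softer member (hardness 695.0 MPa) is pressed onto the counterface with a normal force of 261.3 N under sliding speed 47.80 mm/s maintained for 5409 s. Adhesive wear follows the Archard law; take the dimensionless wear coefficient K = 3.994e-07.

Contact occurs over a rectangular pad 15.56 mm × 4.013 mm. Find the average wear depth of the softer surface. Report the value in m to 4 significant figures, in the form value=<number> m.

value=6.218e-07 m

The algebra maintains full float precision, and the intermediates appear rounded; one final rounding: four significant digits.
Sliding speed v = 47.80 mm/s = 0.04780 m/s. The distance L = v·t = 0.04780 m/s × 5409 s = 258.6 m.
Hardness H = 695.0 MPa = 6.950e+08 Pa.
Pad sides 15.56 mm × 4.013 mm = 0.01556 m × 0.004013 m. Contact area A = 0.01556 m × 0.004013 m = 6.244e-05 m².
Expressed in SI base units: W = 261.3 N, H = 6.950e+08 Pa, K = 3.994e-07.
Wear volume V = K·W·L/H = 3.994e-07 · 261.3 · 258.6 / 6.950e+08 = 3.882e-11 m³.
Mean depth h = V/A = 3.882e-11 / 6.244e-05 = 6.218e-07 m.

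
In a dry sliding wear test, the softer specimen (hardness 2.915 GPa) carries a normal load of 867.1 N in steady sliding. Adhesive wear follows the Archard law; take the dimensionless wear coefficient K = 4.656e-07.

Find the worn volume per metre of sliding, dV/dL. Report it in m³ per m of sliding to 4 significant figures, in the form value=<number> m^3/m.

The intermediates are displayed rounded — the algebra holds full float precision, and one last rounding, at four significant figures.
Convert: Hardness H = 2.915 GPa = 2.915e+09 Pa.
Restated in SI base units: W = 867.1 N, H = 2.915e+09 Pa, K = 4.656e-07.
Wear rate dV/dL = K·W/H (no L dependence): 4.656e-07 · 867.1 / 2.915e+09 = 1.385e-13 m³/m.

value=1.385e-13 m^3/m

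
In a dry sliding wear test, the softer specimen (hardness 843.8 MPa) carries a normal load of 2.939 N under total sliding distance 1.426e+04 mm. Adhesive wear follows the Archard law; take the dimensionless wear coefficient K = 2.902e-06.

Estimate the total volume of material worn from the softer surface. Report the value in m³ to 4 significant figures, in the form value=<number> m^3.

value=1.441e-13 m^3

Each operation holds exact precision. The intermediates appear rounded, and a lone final rounding: 4 significant figures.
Path length L = 1.426e+04 mm = 14.26 m.
Hardness H = 843.8 MPa = 8.438e+08 Pa.
SI base units throughout: W = 2.939 N, H = 8.438e+08 Pa, K = 2.902e-06.
The Archard volume V = K·W·L/H = 2.902e-06 · 2.939 · 14.26 / 8.438e+08 = 1.441e-13 m³.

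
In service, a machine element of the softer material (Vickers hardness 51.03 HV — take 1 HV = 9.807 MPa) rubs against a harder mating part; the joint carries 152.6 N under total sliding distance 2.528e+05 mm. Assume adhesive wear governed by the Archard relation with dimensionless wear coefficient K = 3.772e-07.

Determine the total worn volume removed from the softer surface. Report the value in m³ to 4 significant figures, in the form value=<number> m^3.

value=2.908e-11 m^3

Each operation carries full precision. Intermediate values are displayed rounded. Rounded once at the end: 4 significant digits.
Convert: Distance covered L = 2.528e+05 mm = 252.8 m.
Convert: Hardness H = 51.03 HV × 9.807 MPa/HV = 500.5 MPa = 5.005e+08 Pa.
In SI base units: W = 152.6 N, H = 5.005e+08 Pa, K = 3.772e-07.
Wear volume V = K·W·L/H = 3.772e-07 · 152.6 · 252.8 / 5.005e+08 = 2.908e-11 m³.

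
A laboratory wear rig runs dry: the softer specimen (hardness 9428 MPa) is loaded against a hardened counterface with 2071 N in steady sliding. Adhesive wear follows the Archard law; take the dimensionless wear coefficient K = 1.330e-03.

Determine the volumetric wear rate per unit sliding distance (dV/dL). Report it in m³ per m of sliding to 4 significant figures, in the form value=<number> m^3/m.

value=2.922e-10 m^3/m

Intermediates are printed rounded. Every step carries full precision. Rounded just once, at 4 significant figures.
Hardness H = 9428 MPa = 9.428e+09 Pa.
Collected in SI base units: W = 2071 N, H = 9.428e+09 Pa, K = 1.330e-03.
Rate of wear dV/dL = K·W/H: 1.330e-03 · 2071 / 9.428e+09 = 2.922e-10 m³/m.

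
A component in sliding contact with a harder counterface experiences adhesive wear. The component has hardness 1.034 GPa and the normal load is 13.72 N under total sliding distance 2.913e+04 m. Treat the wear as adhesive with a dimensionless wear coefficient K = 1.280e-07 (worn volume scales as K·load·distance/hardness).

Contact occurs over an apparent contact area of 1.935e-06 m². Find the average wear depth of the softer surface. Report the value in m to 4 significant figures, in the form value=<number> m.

value=2.557e-05 m

The computation keeps exact precision; the intermediates are displayed rounded. Rounded just once: 4 significant digits.
Convert: Hardness H = 1.034 GPa = 1.034e+09 Pa.
As SI base values: W = 13.72 N, H = 1.034e+09 Pa, K = 1.280e-07.
Archard volume V = K·W·L/H = 1.280e-07 · 13.72 · 2.913e+04 / 1.034e+09 = 4.947e-11 m³.
Wear depth h = V/A = 4.947e-11 / 1.935e-06 = 2.557e-05 m.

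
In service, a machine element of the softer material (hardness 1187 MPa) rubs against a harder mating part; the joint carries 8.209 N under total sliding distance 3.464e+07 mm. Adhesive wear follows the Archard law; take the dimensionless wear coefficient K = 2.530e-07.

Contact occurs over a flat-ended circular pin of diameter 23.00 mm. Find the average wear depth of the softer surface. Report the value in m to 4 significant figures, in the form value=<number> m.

Each operation maintains exact precision, and shown intermediates are rounded. Rounded once at the end, at 4 significant digits.
Path length L = 3.464e+07 mm = 3.464e+04 m.
Hardness H = 1187 MPa = 1.187e+09 Pa.
Pin diameter d = 23.00 mm = 0.02300 m. Contact area A = π·d²/4 = π·(0.02300 m)²/4 = 4.155e-04 m².
In SI base units, W = 8.209 N, H = 1.187e+09 Pa, K = 2.530e-07.
The Archard volume V = K·W·L/H = 2.530e-07 · 8.209 · 3.464e+04 / 1.187e+09 = 6.061e-11 m³.
Average depth h = V/A = 6.061e-11 / 4.155e-04 = 1.459e-07 m.

value=1.459e-07 m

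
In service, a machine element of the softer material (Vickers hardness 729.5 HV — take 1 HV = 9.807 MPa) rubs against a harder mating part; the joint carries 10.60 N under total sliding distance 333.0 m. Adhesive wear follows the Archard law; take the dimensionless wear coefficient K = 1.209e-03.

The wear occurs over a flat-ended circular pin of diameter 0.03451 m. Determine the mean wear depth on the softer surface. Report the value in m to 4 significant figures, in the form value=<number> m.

value=6.377e-07 m

All working math holds full float precision, and printed values are rounded. Rounded just once to four significant digits.
Hardness H = 729.5 HV × 9.807 MPa/HV = 7154 MPa = 7.154e+09 Pa.
Contact area A = π·d²/4 = π·(0.03451 m)²/4 = 9.354e-04 m².
As SI base values: W = 10.60 N, H = 7.154e+09 Pa, K = 1.209e-03.
Archard relation: V = K·W·L/H = 1.209e-03 · 10.60 · 333.0 / 7.154e+09 = 5.965e-10 m³.
Depth of wear h = V/A = 5.965e-10 / 9.354e-04 = 6.377e-07 m.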